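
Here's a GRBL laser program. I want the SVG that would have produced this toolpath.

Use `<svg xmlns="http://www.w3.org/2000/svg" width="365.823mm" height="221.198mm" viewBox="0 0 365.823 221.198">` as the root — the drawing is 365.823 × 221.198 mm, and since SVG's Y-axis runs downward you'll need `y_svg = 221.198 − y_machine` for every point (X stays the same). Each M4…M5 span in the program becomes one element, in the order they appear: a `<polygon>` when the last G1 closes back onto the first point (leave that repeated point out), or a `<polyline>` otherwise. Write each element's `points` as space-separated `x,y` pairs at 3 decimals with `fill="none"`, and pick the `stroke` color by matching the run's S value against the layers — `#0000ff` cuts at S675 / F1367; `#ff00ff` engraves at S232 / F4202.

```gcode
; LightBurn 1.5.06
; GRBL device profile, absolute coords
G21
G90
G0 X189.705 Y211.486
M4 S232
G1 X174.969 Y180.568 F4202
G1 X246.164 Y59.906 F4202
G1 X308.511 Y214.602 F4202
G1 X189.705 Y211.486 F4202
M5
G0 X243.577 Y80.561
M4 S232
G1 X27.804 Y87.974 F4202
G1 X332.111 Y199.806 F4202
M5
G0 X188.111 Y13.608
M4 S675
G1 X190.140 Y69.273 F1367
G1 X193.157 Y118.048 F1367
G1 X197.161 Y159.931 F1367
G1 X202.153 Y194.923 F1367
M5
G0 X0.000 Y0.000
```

<svg xmlns="http://www.w3.org/2000/svg" width="365.823mm" height="221.198mm" viewBox="0 0 365.823 221.198">
  <polygon points="189.705,9.712 174.969,40.630 246.164,161.292 308.511,6.596" fill="none" stroke="#ff00ff"/>
  <polyline points="243.577,140.637 27.804,133.224 332.111,21.392" fill="none" stroke="#ff00ff"/>
  <polyline points="188.111,207.590 190.140,151.925 193.157,103.150 197.161,61.267 202.153,26.275" fill="none" stroke="#0000ff"/>
</svg>

Machine Y-up, SVG Y-down with viewBox height 221.198, so y_svg = 221.198 − y_machine; X carries over.

Run 1: power S232 maps to stroke `#ff00ff` (engrave). The run returns to its start, so emit a `<polygon>` with points (Y-flipped): 189.705,9.712 174.969,40.630 246.164,161.292 308.511,6.596.

Run 2: the run's S232 means `#ff00ff` (engrave). The run is open, so emit a `<polyline>` with points (Y-flipped): 243.577,140.637 27.804,133.224 332.111,21.392.

Run 3: S675 ⇒ cut layer `#0000ff`. The run is open, so emit a `<polyline>` with points (Y-flipped): 188.111,207.590 190.140,151.925 193.157,103.150 197.161,61.267 202.153,26.275.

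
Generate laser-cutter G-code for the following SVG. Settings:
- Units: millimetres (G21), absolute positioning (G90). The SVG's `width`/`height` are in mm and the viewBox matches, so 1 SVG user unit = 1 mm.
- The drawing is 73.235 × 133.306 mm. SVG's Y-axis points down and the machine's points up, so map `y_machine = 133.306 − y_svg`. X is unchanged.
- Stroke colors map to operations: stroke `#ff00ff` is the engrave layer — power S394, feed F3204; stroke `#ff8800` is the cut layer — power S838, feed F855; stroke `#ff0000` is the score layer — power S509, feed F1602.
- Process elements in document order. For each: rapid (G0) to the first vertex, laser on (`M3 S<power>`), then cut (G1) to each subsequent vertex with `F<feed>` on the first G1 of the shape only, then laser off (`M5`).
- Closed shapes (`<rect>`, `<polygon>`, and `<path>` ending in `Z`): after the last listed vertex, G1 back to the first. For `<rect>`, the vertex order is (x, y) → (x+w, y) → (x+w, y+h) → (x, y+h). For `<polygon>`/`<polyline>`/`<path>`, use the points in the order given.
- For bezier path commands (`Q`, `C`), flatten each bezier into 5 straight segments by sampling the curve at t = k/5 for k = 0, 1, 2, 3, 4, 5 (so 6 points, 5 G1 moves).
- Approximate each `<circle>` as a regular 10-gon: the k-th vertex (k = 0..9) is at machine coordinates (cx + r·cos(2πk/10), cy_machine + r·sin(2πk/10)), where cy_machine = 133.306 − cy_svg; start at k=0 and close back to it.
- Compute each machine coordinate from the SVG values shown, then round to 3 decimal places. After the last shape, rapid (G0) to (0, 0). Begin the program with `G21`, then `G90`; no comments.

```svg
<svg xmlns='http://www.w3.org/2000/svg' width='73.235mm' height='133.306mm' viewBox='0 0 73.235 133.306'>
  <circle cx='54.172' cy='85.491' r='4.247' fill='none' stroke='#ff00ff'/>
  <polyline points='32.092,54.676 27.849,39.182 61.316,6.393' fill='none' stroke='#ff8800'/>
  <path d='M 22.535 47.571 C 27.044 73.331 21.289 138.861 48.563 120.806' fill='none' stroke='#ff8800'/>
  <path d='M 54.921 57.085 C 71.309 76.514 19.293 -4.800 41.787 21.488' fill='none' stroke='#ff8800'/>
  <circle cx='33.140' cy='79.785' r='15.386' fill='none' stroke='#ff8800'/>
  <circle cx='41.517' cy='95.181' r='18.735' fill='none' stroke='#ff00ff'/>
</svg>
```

Since the viewBox matches the mm dimensions, user units are millimetres directly. The only transform is the Y-flip y_m = 133.306 − y_svg.

Shape 1 is a circle drawn with `<circle>`. Its stroke #ff00ff means engrave at S394, F3204. After flipping Y the toolpath is (58.419,47.815) → (57.608,50.311) → (55.484,51.854) → (52.860,51.854) → (50.736,50.311) → (49.925,47.815) → (50.736,45.319) → (52.860,43.776) → (55.484,43.776) → (57.608,45.319) → (58.419,47.815), returning to the start.

Shape 2 is a open polyline drawn with `<polyline>`. Its stroke #ff8800 means cut at S838, F855. After flipping Y the toolpath is (32.092,78.630) → (27.849,94.124) → (61.316,126.913).

Shape 3 is a cubic bezier drawn with `<path>`. Its stroke #ff8800 means cut at S838, F855. After flipping Y the toolpath is (22.535,85.735) → (24.355,66.493) → (25.790,43.628) → (28.917,23.060) → (35.816,10.710) → (48.563,12.500).

Shape 4 is a cubic bezier drawn with `<path>`. Its stroke #ff8800 means cut at S838, F855. After flipping Y the toolpath is (54.921,76.221) → (57.689,74.986) → (50.899,87.929) → (41.413,105.049) → (36.088,116.345) → (41.787,111.818).

Shape 5 is a circle drawn with `<circle>`. Its stroke #ff8800 means cut at S838, F855. After flipping Y the toolpath is (48.526,53.521) → (45.588,62.565) → (37.895,68.154) → (28.385,68.154) → (20.692,62.565) → (17.754,53.521) → (20.692,44.477) → (28.385,38.888) → (37.895,38.888) → (45.588,44.477) → (48.526,53.521), returning to the start.

Shape 6 is a circle drawn with `<circle>`. Its stroke #ff00ff means engrave at S394, F3204. After flipping Y the toolpath is (60.252,38.125) → (56.674,49.137) → (47.306,55.943) → (35.728,55.943) → (26.360,49.137) → (22.782,38.125) → (26.360,27.113) → (35.728,20.307) → (47.306,20.307) → (56.674,27.113) → (60.252,38.125), returning to the start.

G21
G90
G0 X58.419 Y47.815
M3 S394
G1 X57.608 Y50.311 F3204
G1 X55.484 Y51.854
G1 X52.860 Y51.854
G1 X50.736 Y50.311
G1 X49.925 Y47.815
G1 X50.736 Y45.319
G1 X52.860 Y43.776
G1 X55.484 Y43.776
G1 X57.608 Y45.319
G1 X58.419 Y47.815
M5
G0 X32.092 Y78.630
M3 S838
G1 X27.849 Y94.124 F855
G1 X61.316 Y126.913
M5
G0 X22.535 Y85.735
M3 S838
G1 X24.355 Y66.493 F855
G1 X25.790 Y43.628
G1 X28.917 Y23.060
G1 X35.816 Y10.710
G1 X48.563 Y12.500
M5
G0 X54.921 Y76.221
M3 S838
G1 X57.689 Y74.986 F855
G1 X50.899 Y87.929
G1 X41.413 Y105.049
G1 X36.088 Y116.345
G1 X41.787 Y111.818
M5
G0 X48.526 Y53.521
M3 S838
G1 X45.588 Y62.565 F855
G1 X37.895 Y68.154
G1 X28.385 Y68.154
G1 X20.692 Y62.565
G1 X17.754 Y53.521
G1 X20.692 Y44.477
G1 X28.385 Y38.888
G1 X37.895 Y38.888
G1 X45.588 Y44.477
G1 X48.526 Y53.521
M5
G0 X60.252 Y38.125
M3 S394
G1 X56.674 Y49.137 F3204
G1 X47.306 Y55.943
G1 X35.728 Y55.943
G1 X26.360 Y49.137
G1 X22.782 Y38.125
G1 X26.360 Y27.113
G1 X35.728 Y20.307
G1 X47.306 Y20.307
G1 X56.674 Y27.113
G1 X60.252 Y38.125
M5
G0 X0.000 Y0.000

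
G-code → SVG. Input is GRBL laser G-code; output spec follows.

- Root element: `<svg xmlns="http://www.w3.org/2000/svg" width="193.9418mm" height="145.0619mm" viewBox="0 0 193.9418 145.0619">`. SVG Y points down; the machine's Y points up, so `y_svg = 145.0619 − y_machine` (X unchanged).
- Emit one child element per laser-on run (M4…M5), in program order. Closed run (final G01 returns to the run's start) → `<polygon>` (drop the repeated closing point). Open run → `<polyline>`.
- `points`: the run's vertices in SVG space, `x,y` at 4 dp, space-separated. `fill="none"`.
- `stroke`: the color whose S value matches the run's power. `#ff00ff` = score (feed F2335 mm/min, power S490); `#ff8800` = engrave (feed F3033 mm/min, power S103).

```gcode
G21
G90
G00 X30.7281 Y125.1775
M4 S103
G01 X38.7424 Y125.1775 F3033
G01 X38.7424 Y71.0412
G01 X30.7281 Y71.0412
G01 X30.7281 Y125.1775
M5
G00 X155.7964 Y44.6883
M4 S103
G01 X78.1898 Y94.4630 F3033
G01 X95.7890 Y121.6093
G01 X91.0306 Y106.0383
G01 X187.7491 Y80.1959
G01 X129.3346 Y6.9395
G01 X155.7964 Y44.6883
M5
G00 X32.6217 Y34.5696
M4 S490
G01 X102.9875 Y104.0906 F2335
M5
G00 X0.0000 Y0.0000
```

y_svg = 145.0619 − y_m.

[1] S103→`#ff8800` (engrave); closed run; points: 30.7281,19.8844 38.7424,19.8844 38.7424,74.0207 30.7281,74.0207

[2] S103→`#ff8800` (engrave); closed run; points: 155.7964,100.3736 78.1898,50.5989 95.7890,23.4526 91.0306,39.0236 187.7491,64.8660 129.3346,138.1224

[3] S490→`#ff00ff` (score); open run; points: 32.6217,110.4923 102.9875,40.9713

<svg xmlns="http://www.w3.org/2000/svg" width="193.9418mm" height="145.0619mm" viewBox="0 0 193.9418 145.0619">
  <polygon points="30.7281,19.8844 38.7424,19.8844 38.7424,74.0207 30.7281,74.0207" fill="none" stroke="#ff8800"/>
  <polygon points="155.7964,100.3736 78.1898,50.5989 95.7890,23.4526 91.0306,39.0236 187.7491,64.8660 129.3346,138.1224" fill="none" stroke="#ff8800"/>
  <polyline points="32.6217,110.4923 102.9875,40.9713" fill="none" stroke="#ff00ff"/>
</svg>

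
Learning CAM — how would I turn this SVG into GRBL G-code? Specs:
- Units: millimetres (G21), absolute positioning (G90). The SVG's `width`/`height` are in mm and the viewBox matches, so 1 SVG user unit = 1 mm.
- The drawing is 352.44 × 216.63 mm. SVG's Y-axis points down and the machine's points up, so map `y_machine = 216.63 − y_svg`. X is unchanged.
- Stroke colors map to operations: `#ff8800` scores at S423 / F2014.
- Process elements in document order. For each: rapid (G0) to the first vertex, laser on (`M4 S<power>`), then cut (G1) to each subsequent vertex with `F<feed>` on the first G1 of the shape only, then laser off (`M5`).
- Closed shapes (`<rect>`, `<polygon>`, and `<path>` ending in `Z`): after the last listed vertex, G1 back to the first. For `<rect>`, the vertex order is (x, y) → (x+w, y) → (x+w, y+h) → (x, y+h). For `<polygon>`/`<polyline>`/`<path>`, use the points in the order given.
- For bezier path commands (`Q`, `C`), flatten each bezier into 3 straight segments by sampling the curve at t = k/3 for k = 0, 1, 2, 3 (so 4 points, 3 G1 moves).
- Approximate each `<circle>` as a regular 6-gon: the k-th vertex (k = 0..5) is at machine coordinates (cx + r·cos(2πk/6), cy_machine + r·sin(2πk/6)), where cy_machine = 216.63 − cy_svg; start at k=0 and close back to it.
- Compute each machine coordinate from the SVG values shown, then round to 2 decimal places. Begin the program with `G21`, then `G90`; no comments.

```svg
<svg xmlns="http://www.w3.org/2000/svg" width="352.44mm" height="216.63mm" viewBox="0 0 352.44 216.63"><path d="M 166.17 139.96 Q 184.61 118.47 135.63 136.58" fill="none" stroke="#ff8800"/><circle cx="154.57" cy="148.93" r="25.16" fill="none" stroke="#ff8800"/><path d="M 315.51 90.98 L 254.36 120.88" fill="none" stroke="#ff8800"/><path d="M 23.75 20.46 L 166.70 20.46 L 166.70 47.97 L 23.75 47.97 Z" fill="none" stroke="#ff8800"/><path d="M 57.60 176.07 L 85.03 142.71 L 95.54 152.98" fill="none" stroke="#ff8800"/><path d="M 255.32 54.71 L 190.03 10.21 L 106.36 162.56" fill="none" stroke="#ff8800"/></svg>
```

viewBox `0 0 352.44 216.63` with mm width/height → 1 unit = 1 mm. Flip: y_m = 216.63 − y_svg.

**Shape 1** — `<path>` quadratic bezier, stroke `#ff8800` → score (S423, F2014). Control points (SVG): P0=(166.17,139.96), P1=(184.61,118.47), P2=(135.63,136.58); sampled at t=k/3. Machine vertices: (166.17,76.67) → (170.97,86.60) → (160.79,87.72) → (135.63,80.05). Open path.

**Shape 2** — `<circle>` circle, stroke `#ff8800` → score (S423, F2014). Machine vertices: (179.73,67.70) → (167.15,89.49) → (141.99,89.49) → (129.41,67.70) → (141.99,45.91) → (167.15,45.91) → (179.73,67.70). Closed: final G1 returns to the first vertex.

**Shape 3** — `<path>` line segment, stroke `#ff8800` → score (S423, F2014). Machine vertices: (315.51,125.65) → (254.36,95.75). Open path.

**Shape 4** — `<path>` rectangle, stroke `#ff8800` → score (S423, F2014). Machine vertices: (23.75,196.17) → (166.70,196.17) → (166.70,168.66) → (23.75,168.66) → (23.75,196.17). Closed: final G1 returns to the first vertex.

**Shape 5** — `<path>` open polyline, stroke `#ff8800` → score (S423, F2014). Machine vertices: (57.60,40.56) → (85.03,73.92) → (95.54,63.65). Open path.

**Shape 6** — `<path>` open polyline, stroke `#ff8800` → score (S423, F2014). Machine vertices: (255.32,161.92) → (190.03,206.42) → (106.36,54.07). Open path.

G21
G90
G0 X166.17 Y76.67
M4 S423
G1 X170.97 Y86.60 F2014
G1 X160.79 Y87.72
G1 X135.63 Y80.05
M5
G0 X179.73 Y67.70
M4 S423
G1 X167.15 Y89.49 F2014
G1 X141.99 Y89.49
G1 X129.41 Y67.70
G1 X141.99 Y45.91
G1 X167.15 Y45.91
G1 X179.73 Y67.70
M5
G0 X315.51 Y125.65
M4 S423
G1 X254.36 Y95.75 F2014
M5
G0 X23.75 Y196.17
M4 S423
G1 X166.70 Y196.17 F2014
G1 X166.70 Y168.66
G1 X23.75 Y168.66
G1 X23.75 Y196.17
M5
G0 X57.60 Y40.56
M4 S423
G1 X85.03 Y73.92 F2014
G1 X95.54 Y63.65
M5
G0 X255.32 Y161.92
M4 S423
G1 X190.03 Y206.42 F2014
G1 X106.36 Y54.07
M5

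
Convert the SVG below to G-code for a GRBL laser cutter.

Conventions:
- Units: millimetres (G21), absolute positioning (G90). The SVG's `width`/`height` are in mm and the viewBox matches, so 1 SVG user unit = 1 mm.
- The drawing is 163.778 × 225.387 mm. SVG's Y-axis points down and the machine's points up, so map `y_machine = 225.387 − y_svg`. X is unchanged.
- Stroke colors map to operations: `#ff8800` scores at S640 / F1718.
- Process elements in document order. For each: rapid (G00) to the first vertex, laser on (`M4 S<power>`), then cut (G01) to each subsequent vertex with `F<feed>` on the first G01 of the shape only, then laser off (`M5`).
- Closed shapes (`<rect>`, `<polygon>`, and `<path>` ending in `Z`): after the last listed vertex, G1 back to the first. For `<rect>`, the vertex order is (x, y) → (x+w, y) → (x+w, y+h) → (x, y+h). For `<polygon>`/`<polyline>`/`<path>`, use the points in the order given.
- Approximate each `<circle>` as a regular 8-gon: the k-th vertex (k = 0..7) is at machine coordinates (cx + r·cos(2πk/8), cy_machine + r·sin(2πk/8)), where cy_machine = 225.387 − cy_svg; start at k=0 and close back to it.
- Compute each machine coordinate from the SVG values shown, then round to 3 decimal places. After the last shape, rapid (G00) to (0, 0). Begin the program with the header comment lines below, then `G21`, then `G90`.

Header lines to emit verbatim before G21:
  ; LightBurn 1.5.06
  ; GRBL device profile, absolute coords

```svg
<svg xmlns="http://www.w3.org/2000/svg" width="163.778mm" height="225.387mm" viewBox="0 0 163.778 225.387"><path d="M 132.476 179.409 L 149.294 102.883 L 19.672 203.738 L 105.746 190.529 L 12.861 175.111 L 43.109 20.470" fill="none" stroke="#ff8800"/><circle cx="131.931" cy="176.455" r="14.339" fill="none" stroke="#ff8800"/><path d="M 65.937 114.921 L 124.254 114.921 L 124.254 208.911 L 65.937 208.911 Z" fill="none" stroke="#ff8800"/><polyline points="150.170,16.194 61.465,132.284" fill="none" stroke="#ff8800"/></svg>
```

viewBox `0 0 163.778 225.387` with mm width/height → 1 unit = 1 mm. Flip: y_m = 225.387 − y_svg.

**Shape 1** — `<path>` open polyline, stroke `#ff8800` → score (S640, F1718). Machine vertices: (132.476,45.978) → (149.294,122.504) → (19.672,21.649) → (105.746,34.858) → (12.861,50.276) → (43.109,204.917). Open path.

**Shape 2** — `<circle>` circle, stroke `#ff8800` → score (S640, F1718). Machine vertices: (146.270,48.932) → (142.070,59.071) → (131.931,63.271) → (121.792,59.071) → (117.592,48.932) → (121.792,38.793) → (131.931,34.593) → (142.070,38.793) → (146.270,48.932). Closed: final G1 returns to the first vertex.

**Shape 3** — `<path>` rectangle, stroke `#ff8800` → score (S640, F1718). Machine vertices: (65.937,110.466) → (124.254,110.466) → (124.254,16.476) → (65.937,16.476) → (65.937,110.466). Closed: final G1 returns to the first vertex.

**Shape 4** — `<polyline>` line segment, stroke `#ff8800` → score (S640, F1718). Machine vertices: (150.170,209.193) → (61.465,93.103). Open path.

; LightBurn 1.5.06
; GRBL device profile, absolute coords
G21
G90
G00 X132.476 Y45.978
M4 S640
G01 X149.294 Y122.504 F1718
G01 X19.672 Y21.649
G01 X105.746 Y34.858
G01 X12.861 Y50.276
G01 X43.109 Y204.917
M5
G00 X146.270 Y48.932
M4 S640
G01 X142.070 Y59.071 F1718
G01 X131.931 Y63.271
G01 X121.792 Y59.071
G01 X117.592 Y48.932
G01 X121.792 Y38.793
G01 X131.931 Y34.593
G01 X142.070 Y38.793
G01 X146.270 Y48.932
M5
G00 X65.937 Y110.466
M4 S640
G01 X124.254 Y110.466 F1718
G01 X124.254 Y16.476
G01 X65.937 Y16.476
G01 X65.937 Y110.466
M5
G00 X150.170 Y209.193
M4 S640
G01 X61.465 Y93.103 F1718
M5
G00 X0.000 Y0.000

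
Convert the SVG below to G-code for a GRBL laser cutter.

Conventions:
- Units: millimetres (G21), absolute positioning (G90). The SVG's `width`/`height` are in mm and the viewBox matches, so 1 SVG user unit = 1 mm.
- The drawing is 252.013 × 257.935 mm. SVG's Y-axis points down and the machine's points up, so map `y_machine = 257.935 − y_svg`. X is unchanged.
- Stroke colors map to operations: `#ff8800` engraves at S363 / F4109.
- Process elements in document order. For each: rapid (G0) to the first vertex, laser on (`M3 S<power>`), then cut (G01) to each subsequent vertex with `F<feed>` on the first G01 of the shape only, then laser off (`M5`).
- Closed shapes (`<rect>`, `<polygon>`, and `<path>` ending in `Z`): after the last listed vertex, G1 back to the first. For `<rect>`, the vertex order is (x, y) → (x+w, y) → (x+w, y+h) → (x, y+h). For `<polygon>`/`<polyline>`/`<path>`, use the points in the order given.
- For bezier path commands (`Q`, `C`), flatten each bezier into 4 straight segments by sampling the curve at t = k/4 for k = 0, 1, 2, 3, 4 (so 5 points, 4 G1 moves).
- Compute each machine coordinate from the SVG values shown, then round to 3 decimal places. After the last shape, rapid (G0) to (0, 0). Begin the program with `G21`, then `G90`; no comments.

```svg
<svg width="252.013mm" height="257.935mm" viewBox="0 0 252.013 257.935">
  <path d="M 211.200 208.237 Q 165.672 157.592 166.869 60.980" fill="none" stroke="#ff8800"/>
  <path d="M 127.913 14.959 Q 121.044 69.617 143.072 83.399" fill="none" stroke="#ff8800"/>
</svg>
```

1 u = 1 mm; y_m = 257.935 − y.

[1] `<path>` quadratic bezier, #ff8800→engrave S363 F4109: (211.200,49.698) → (191.356,77.893) → (177.353,111.835) → (169.191,151.522) → (166.869,196.955)

[2] `<path>` quadratic bezier, #ff8800→engrave S363 F4109: (127.913,242.976) → (126.285,218.202) → (128.268,198.537) → (133.864,183.982) → (143.072,174.536)

G21
G90
G0 X211.200 Y49.698
M3 S363
G01 X191.356 Y77.893 F4109
G01 X177.353 Y111.835
G01 X169.191 Y151.522
G01 X166.869 Y196.955
M5
G0 X127.913 Y242.976
M3 S363
G01 X126.285 Y218.202 F4109
G01 X128.268 Y198.537
G01 X133.864 Y183.982
G01 X143.072 Y174.536
M5
G0 X0.000 Y0.000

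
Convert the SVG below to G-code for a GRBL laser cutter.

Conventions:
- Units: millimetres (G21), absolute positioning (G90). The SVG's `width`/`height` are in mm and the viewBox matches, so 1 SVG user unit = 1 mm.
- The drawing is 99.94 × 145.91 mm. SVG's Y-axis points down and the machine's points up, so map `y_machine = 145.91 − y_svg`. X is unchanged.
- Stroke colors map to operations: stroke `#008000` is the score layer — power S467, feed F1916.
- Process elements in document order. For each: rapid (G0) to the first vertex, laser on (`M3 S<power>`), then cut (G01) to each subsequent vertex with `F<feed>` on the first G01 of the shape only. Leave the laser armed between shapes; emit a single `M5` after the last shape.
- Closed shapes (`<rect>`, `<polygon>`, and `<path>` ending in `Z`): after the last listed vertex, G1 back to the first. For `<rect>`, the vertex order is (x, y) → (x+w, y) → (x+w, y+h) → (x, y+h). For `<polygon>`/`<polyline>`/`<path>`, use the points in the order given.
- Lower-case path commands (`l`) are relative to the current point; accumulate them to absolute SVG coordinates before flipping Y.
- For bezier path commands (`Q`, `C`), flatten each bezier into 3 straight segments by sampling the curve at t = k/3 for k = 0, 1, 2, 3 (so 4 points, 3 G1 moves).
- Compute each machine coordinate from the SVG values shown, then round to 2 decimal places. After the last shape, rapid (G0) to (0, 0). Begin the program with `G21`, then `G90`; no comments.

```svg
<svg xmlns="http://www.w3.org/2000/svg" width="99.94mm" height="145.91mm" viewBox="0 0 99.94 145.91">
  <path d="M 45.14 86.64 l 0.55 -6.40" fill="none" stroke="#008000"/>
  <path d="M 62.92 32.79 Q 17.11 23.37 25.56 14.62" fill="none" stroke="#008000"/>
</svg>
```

1 u = 1 mm; y_m = 145.91 − y.

[1] `<path>` line segment, #008000→score S467 F1916: (45.14,59.27) → (45.69,65.67)

[2] `<path>` quadratic bezier, #008000→score S467 F1916: (62.92,113.12) → (38.41,119.33) → (25.96,125.38) → (25.56,131.29)

G21
G90
G0 X45.14 Y59.27
M3 S467
G01 X45.69 Y65.67 F1916
G0 X62.92 Y113.12
M3 S467
G01 X38.41 Y119.33 F1916
G01 X25.96 Y125.38
G01 X25.56 Y131.29
M5
G0 X0.00 Y0.00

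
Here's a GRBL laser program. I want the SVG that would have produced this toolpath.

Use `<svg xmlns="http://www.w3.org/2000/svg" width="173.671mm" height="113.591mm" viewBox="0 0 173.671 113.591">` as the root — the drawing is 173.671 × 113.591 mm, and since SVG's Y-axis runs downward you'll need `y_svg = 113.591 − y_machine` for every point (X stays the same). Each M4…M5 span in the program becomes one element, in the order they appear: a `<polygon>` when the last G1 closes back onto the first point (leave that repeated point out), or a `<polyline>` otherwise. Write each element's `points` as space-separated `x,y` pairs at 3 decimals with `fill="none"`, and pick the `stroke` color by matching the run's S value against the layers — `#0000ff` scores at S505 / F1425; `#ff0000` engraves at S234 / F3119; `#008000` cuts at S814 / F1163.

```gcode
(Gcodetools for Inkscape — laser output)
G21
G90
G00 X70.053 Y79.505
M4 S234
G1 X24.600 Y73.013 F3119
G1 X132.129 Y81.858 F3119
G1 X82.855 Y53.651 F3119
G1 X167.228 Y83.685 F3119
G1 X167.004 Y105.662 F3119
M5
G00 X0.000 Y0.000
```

<svg xmlns="http://www.w3.org/2000/svg" width="173.671mm" height="113.591mm" viewBox="0 0 173.671 113.591">
  <polyline points="70.053,34.086 24.600,40.578 132.129,31.733 82.855,59.940 167.228,29.906 167.004,7.929" fill="none" stroke="#ff0000"/>
</svg>

Machine Y-up, SVG Y-down with viewBox height 113.591, so y_svg = 113.591 − y_machine; X carries over. Every run uses S234, so all elements get stroke `#ff0000` (engrave).

Run 1: The run is open, so emit a `<polyline>` with points (Y-flipped): 70.053,34.086 24.600,40.578 132.129,31.733 82.855,59.940 167.228,29.906 167.004,7.929.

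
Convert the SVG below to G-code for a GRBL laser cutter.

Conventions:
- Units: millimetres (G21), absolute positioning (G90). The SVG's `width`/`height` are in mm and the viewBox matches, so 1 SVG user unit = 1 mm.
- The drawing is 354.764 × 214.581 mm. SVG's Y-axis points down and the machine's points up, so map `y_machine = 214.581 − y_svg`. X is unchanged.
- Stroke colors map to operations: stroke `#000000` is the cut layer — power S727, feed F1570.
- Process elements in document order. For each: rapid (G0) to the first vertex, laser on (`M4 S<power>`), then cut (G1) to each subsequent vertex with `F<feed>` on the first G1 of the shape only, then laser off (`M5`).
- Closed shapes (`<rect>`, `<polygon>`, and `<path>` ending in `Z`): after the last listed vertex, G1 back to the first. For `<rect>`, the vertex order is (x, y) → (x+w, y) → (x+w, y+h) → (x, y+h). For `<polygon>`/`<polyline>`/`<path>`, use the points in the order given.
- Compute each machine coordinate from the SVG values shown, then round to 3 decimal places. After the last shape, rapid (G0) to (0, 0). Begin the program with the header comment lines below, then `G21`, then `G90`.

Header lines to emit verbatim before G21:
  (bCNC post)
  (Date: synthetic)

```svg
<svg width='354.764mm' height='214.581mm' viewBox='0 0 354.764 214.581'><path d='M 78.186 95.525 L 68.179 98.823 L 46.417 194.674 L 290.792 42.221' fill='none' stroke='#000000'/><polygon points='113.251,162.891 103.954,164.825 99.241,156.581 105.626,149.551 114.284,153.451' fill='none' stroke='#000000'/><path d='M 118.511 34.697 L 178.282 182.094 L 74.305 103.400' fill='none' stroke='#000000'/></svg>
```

Since the viewBox matches the mm dimensions, user units are millimetres directly. The only transform is the Y-flip y_m = 214.581 − y_svg.

Shape 1 is a open polyline drawn with `<path>`. Its stroke #000000 means cut at S727, F1570. After flipping Y the toolpath is (78.186,119.056) → (68.179,115.758) → (46.417,19.907) → (290.792,172.360).

Shape 2 is a regular polygon drawn with `<polygon>`. Its stroke #000000 means cut at S727, F1570. After flipping Y the toolpath is (113.251,51.690) → (103.954,49.756) → (99.241,58.000) → (105.626,65.030) → (114.284,61.130) → (113.251,51.690), returning to the start.

Shape 3 is a open polyline drawn with `<path>`. Its stroke #000000 means cut at S727, F1570. After flipping Y the toolpath is (118.511,179.884) → (178.282,32.487) → (74.305,111.181).

(bCNC post)
(Date: synthetic)
G21
G90
G0 X78.186 Y119.056
M4 S727
G1 X68.179 Y115.758 F1570
G1 X46.417 Y19.907
G1 X290.792 Y172.360
M5
G0 X113.251 Y51.690
M4 S727
G1 X103.954 Y49.756 F1570
G1 X99.241 Y58.000
G1 X105.626 Y65.030
G1 X114.284 Y61.130
G1 X113.251 Y51.690
M5
G0 X118.511 Y179.884
M4 S727
G1 X178.282 Y32.487 F1570
G1 X74.305 Y111.181
M5
G0 X0.000 Y0.000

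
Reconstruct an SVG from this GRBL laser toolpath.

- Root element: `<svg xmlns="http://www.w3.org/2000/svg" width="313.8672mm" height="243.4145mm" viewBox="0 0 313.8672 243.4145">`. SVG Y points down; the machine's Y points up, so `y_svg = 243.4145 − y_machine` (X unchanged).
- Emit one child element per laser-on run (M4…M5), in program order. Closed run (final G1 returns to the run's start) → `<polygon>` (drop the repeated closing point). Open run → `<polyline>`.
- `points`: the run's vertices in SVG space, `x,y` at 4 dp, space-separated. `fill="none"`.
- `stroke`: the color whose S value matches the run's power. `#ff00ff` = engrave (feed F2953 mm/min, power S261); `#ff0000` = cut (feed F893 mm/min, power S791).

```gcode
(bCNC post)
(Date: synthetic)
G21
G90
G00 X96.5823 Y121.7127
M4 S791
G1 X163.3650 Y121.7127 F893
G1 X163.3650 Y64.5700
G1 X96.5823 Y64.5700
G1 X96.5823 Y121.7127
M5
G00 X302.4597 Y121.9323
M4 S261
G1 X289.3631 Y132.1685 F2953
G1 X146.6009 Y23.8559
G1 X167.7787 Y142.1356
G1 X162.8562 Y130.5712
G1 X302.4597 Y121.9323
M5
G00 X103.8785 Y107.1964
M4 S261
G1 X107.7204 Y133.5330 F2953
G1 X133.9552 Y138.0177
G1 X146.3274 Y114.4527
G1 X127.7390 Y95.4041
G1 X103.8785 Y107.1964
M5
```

Each laser-on run becomes one SVG element. Flip Y back into SVG space with y_svg = 243.4145 − y_machine.

Run 1: the run's S791 means `#ff0000` (cut). The run returns to its start, so emit a `<polygon>` with points (Y-flipped): 96.5823,121.7018 163.3650,121.7018 163.3650,178.8445 96.5823,178.8445.

Run 2: power S261 maps to stroke `#ff00ff` (engrave). The run returns to its start, so emit a `<polygon>` with points (Y-flipped): 302.4597,121.4822 289.3631,111.2460 146.6009,219.5586 167.7787,101.2789 162.8562,112.8433.

Run 3: S261 ⇒ engrave layer `#ff00ff`. The run returns to its start, so emit a `<polygon>` with points (Y-flipped): 103.8785,136.2181 107.7204,109.8815 133.9552,105.3968 146.3274,128.9618 127.7390,148.0104.

<svg xmlns="http://www.w3.org/2000/svg" width="313.8672mm" height="243.4145mm" viewBox="0 0 313.8672 243.4145">
  <polygon points="96.5823,121.7018 163.3650,121.7018 163.3650,178.8445 96.5823,178.8445" fill="none" stroke="#ff0000"/>
  <polygon points="302.4597,121.4822 289.3631,111.2460 146.6009,219.5586 167.7787,101.2789 162.8562,112.8433" fill="none" stroke="#ff00ff"/>
  <polygon points="103.8785,136.2181 107.7204,109.8815 133.9552,105.3968 146.3274,128.9618 127.7390,148.0104" fill="none" stroke="#ff00ff"/>
</svg>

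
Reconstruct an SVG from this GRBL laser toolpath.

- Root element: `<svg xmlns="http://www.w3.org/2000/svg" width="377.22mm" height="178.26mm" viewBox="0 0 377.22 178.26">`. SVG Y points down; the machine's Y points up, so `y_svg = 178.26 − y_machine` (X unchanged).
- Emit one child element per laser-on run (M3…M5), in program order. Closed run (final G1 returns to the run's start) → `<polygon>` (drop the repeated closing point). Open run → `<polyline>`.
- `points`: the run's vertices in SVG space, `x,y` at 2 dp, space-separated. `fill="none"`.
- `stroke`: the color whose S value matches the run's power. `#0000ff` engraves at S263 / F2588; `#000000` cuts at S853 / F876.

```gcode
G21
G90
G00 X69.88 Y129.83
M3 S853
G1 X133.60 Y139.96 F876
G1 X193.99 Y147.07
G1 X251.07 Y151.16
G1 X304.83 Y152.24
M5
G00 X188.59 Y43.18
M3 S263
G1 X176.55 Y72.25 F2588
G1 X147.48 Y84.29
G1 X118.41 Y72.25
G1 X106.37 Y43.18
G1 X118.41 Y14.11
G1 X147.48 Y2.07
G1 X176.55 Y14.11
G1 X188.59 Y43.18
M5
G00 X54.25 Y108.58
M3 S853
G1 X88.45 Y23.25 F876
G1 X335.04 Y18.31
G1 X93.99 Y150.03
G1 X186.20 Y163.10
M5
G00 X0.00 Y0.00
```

Each laser-on run becomes one SVG element. Flip Y back into SVG space with y_svg = 178.26 − y_machine.

Run 1: S853 ⇒ cut layer `#000000`. The run is open, so emit a `<polyline>` with points (Y-flipped): 69.88,48.43 133.60,38.30 193.99,31.19 251.07,27.10 304.83,26.02.

Run 2: the run's S263 means `#0000ff` (engrave). The run returns to its start, so emit a `<polygon>` with points (Y-flipped): 188.59,135.08 176.55,106.01 147.48,93.97 118.41,106.01 106.37,135.08 118.41,164.15 147.48,176.19 176.55,164.15.

Run 3: S853 ⇒ cut layer `#000000`. The run is open, so emit a `<polyline>` with points (Y-flipped): 54.25,69.68 88.45,155.01 335.04,159.95 93.99,28.23 186.20,15.16.

<svg xmlns="http://www.w3.org/2000/svg" width="377.22mm" height="178.26mm" viewBox="0 0 377.22 178.26">
  <polyline points="69.88,48.43 133.60,38.30 193.99,31.19 251.07,27.10 304.83,26.02" fill="none" stroke="#000000"/>
  <polygon points="188.59,135.08 176.55,106.01 147.48,93.97 118.41,106.01 106.37,135.08 118.41,164.15 147.48,176.19 176.55,164.15" fill="none" stroke="#0000ff"/>
  <polyline points="54.25,69.68 88.45,155.01 335.04,159.95 93.99,28.23 186.20,15.16" fill="none" stroke="#000000"/>
</svg>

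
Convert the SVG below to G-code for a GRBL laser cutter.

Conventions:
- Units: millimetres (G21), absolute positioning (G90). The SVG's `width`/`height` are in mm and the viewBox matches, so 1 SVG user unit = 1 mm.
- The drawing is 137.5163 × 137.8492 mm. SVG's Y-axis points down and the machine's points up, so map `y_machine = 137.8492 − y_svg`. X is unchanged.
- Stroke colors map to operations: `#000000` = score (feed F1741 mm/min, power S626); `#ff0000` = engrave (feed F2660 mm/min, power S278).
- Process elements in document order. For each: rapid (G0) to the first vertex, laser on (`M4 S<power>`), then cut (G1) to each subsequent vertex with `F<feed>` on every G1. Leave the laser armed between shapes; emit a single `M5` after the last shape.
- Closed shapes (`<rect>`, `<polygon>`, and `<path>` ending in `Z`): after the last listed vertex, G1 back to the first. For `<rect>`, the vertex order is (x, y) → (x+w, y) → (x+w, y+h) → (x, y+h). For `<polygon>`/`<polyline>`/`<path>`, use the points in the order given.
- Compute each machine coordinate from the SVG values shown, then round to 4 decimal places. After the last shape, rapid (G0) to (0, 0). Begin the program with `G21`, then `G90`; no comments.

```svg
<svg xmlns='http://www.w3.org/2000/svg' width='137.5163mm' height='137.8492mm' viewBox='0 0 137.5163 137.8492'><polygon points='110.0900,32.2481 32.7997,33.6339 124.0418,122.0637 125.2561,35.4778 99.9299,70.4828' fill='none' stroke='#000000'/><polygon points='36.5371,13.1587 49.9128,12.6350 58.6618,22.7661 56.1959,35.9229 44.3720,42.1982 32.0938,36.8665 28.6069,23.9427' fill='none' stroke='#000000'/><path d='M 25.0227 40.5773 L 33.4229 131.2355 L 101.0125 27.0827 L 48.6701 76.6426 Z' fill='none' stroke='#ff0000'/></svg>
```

G21
G90
G0 X110.0900 Y105.6011
M4 S626
G1 X32.7997 Y104.2153 F1741
G1 X124.0418 Y15.7855 F1741
G1 X125.2561 Y102.3714 F1741
G1 X99.9299 Y67.3664 F1741
G1 X110.0900 Y105.6011 F1741
G0 X36.5371 Y124.6905
M4 S626
G1 X49.9128 Y125.2142 F1741
G1 X58.6618 Y115.0831 F1741
G1 X56.1959 Y101.9263 F1741
G1 X44.3720 Y95.6510 F1741
G1 X32.0938 Y100.9827 F1741
G1 X28.6069 Y113.9065 F1741
G1 X36.5371 Y124.6905 F1741
G0 X25.0227 Y97.2719
M4 S278
G1 X33.4229 Y6.6137 F2660
G1 X101.0125 Y110.7665 F2660
G1 X48.6701 Y61.2066 F2660
G1 X25.0227 Y97.2719 F2660
M5
G0 X0.0000 Y0.0000

1 u = 1 mm; y_m = 137.8492 − y.

[1] `<polygon>` closed polygon, #000000→score S626 F1741: (110.0900,105.6011) → (32.7997,104.2153) → (124.0418,15.7855) → (125.2561,102.3714) → (99.9299,67.3664) → (110.0900,105.6011) (closed)

[2] `<polygon>` regular polygon, #000000→score S626 F1741: (36.5371,124.6905) → (49.9128,125.2142) → (58.6618,115.0831) → (56.1959,101.9263) → (44.3720,95.6510) → (32.0938,100.9827) → (28.6069,113.9065) → (36.5371,124.6905) (closed)

[3] `<path>` closed polygon, #ff0000→engrave S278 F2660: (25.0227,97.2719) → (33.4229,6.6137) → (101.0125,110.7665) → (48.6701,61.2066) → (25.0227,97.2719) (closed)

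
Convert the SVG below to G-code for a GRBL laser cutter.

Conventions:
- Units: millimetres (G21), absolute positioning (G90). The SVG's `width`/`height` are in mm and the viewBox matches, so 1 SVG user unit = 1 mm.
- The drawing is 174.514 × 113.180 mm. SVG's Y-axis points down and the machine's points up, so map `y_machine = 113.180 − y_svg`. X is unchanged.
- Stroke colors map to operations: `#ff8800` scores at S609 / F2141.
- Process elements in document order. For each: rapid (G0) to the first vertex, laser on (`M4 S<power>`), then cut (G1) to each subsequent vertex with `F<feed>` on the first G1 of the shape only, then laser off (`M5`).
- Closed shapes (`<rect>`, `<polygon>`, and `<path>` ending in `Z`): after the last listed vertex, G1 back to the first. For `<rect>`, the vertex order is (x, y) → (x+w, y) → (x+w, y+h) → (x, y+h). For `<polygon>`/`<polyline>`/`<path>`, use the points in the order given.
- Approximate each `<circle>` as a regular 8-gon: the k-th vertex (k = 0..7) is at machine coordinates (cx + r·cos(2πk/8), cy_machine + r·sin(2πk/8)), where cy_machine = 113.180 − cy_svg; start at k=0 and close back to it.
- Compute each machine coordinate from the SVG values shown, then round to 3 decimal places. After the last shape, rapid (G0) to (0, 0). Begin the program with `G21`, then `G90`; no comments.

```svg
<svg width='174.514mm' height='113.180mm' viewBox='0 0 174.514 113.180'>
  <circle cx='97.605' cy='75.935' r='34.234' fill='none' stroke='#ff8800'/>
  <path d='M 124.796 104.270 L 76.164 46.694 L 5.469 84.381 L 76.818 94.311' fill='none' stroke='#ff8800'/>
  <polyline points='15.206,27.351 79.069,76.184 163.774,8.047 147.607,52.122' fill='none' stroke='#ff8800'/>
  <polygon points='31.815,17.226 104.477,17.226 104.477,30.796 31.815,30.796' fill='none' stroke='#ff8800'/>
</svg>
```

G21
G90
G0 X131.839 Y37.245
M4 S609
G1 X121.812 Y61.452 F2141
G1 X97.605 Y71.479
G1 X73.398 Y61.452
G1 X63.371 Y37.245
G1 X73.398 Y13.038
G1 X97.605 Y3.011
G1 X121.812 Y13.038
G1 X131.839 Y37.245
M5
G0 X124.796 Y8.910
M4 S609
G1 X76.164 Y66.486 F2141
G1 X5.469 Y28.799
G1 X76.818 Y18.869
M5
G0 X15.206 Y85.829
M4 S609
G1 X79.069 Y36.996 F2141
G1 X163.774 Y105.133
G1 X147.607 Y61.058
M5
G0 X31.815 Y95.954
M4 S609
G1 X104.477 Y95.954 F2141
G1 X104.477 Y82.384
G1 X31.815 Y82.384
G1 X31.815 Y95.954
M5
G0 X0.000 Y0.000

viewBox `0 0 174.514 113.180` with mm width/height → 1 unit = 1 mm. Flip: y_m = 113.180 − y_svg.

**Shape 1** — `<circle>` circle, stroke `#ff8800` → score (S609, F2141). Machine vertices: (131.839,37.245) → (121.812,61.452) → (97.605,71.479) → (73.398,61.452) → (63.371,37.245) → (73.398,13.038) → (97.605,3.011) → (121.812,13.038) → (131.839,37.245). Closed: final G1 returns to the first vertex.

**Shape 2** — `<path>` open polyline, stroke `#ff8800` → score (S609, F2141). Machine vertices: (124.796,8.910) → (76.164,66.486) → (5.469,28.799) → (76.818,18.869). Open path.

**Shape 3** — `<polyline>` open polyline, stroke `#ff8800` → score (S609, F2141). Machine vertices: (15.206,85.829) → (79.069,36.996) → (163.774,105.133) → (147.607,61.058). Open path.

**Shape 4** — `<polygon>` rectangle, stroke `#ff8800` → score (S609, F2141). Machine vertices: (31.815,95.954) → (104.477,95.954) → (104.477,82.384) → (31.815,82.384) → (31.815,95.954). Closed: final G1 returns to the first vertex.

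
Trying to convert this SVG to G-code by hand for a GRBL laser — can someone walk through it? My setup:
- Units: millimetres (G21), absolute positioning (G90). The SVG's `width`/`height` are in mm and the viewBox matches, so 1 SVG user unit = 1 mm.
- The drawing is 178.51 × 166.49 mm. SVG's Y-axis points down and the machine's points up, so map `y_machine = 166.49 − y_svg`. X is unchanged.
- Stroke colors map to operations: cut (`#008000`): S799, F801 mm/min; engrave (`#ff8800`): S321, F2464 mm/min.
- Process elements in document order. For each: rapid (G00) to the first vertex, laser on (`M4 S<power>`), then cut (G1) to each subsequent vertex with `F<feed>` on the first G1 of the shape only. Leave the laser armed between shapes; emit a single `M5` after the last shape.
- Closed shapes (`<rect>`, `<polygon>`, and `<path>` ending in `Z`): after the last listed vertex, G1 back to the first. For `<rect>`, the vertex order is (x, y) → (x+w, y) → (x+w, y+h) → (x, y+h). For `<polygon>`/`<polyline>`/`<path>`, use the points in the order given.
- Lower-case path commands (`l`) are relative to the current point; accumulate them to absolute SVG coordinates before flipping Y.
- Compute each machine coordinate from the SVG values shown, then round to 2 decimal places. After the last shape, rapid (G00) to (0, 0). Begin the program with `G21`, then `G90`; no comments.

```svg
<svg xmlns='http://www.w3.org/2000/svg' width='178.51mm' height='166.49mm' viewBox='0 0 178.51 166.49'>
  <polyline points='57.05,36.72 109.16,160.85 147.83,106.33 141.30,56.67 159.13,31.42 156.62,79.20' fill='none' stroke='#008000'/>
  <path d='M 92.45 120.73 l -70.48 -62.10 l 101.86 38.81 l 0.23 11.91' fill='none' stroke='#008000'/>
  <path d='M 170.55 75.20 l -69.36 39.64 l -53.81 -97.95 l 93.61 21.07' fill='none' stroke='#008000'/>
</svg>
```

Since the viewBox matches the mm dimensions, user units are millimetres directly. The only transform is the Y-flip y_m = 166.49 − y_svg.

Shape 1 is a open polyline drawn with `<polyline>`. Its stroke #008000 means cut at S799, F801. After flipping Y the toolpath is (57.05,129.77) → (109.16,5.64) → (147.83,60.16) → (141.30,109.82) → (159.13,135.07) → (156.62,87.29).

Shape 2 is a open polyline drawn with `<path>`. Its stroke #008000 means cut at S799, F801. After flipping Y the toolpath is (92.45,45.76) → (21.97,107.86) → (123.83,69.05) → (124.06,57.14).

Shape 3 is a open polyline drawn with `<path>`. Its stroke #008000 means cut at S799, F801. After flipping Y the toolpath is (170.55,91.29) → (101.19,51.65) → (47.38,149.60) → (140.99,128.53).

G21
G90
G00 X57.05 Y129.77
M4 S799
G1 X109.16 Y5.64 F801
G1 X147.83 Y60.16
G1 X141.30 Y109.82
G1 X159.13 Y135.07
G1 X156.62 Y87.29
G00 X92.45 Y45.76
M4 S799
G1 X21.97 Y107.86 F801
G1 X123.83 Y69.05
G1 X124.06 Y57.14
G00 X170.55 Y91.29
M4 S799
G1 X101.19 Y51.65 F801
G1 X47.38 Y149.60
G1 X140.99 Y128.53
M5
G00 X0.00 Y0.00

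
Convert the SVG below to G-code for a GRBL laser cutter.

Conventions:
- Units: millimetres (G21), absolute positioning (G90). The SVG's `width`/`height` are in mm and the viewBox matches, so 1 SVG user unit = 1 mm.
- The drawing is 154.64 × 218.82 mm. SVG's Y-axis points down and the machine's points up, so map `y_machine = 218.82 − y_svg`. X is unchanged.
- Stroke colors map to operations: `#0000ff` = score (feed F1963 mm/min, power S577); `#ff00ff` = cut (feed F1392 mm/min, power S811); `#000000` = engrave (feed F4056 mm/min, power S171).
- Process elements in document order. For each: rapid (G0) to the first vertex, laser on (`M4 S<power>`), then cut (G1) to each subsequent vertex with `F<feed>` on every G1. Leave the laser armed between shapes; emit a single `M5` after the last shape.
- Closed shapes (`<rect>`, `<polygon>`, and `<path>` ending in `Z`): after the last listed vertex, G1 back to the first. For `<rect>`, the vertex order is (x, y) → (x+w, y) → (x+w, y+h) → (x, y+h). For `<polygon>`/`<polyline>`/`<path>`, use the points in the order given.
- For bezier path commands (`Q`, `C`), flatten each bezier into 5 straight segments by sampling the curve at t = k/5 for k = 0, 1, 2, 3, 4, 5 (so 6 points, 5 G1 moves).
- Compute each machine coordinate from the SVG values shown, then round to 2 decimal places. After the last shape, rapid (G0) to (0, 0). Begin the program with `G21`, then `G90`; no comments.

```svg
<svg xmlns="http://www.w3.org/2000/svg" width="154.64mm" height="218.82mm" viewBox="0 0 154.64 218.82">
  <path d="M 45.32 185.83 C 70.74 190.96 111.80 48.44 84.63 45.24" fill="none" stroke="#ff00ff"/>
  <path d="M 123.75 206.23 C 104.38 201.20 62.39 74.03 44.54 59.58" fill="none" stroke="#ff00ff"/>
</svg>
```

Since the viewBox matches the mm dimensions, user units are millimetres directly. The only transform is the Y-flip y_m = 218.82 − y_svg.

Shape 1 is a cubic bezier drawn with `<path>`. Its stroke #ff00ff means cut at S811, F1392. After flipping Y the toolpath is (45.32,32.99) → (61.78,45.33) → (77.96,79.34) → (89.85,121.23) → (93.42,157.24) → (84.63,173.58).

Shape 2 is a cubic bezier drawn with `<path>`. Its stroke #ff00ff means cut at S811, F1392. After flipping Y the toolpath is (123.75,12.59) → (109.79,28.39) → (92.64,62.22) → (74.55,102.83) → (57.77,138.92) → (44.54,159.24).

G21
G90
G0 X45.32 Y32.99
M4 S811
G1 X61.78 Y45.33 F1392
G1 X77.96 Y79.34 F1392
G1 X89.85 Y121.23 F1392
G1 X93.42 Y157.24 F1392
G1 X84.63 Y173.58 F1392
G0 X123.75 Y12.59
M4 S811
G1 X109.79 Y28.39 F1392
G1 X92.64 Y62.22 F1392
G1 X74.55 Y102.83 F1392
G1 X57.77 Y138.92 F1392
G1 X44.54 Y159.24 F1392
M5
G0 X0.00 Y0.00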